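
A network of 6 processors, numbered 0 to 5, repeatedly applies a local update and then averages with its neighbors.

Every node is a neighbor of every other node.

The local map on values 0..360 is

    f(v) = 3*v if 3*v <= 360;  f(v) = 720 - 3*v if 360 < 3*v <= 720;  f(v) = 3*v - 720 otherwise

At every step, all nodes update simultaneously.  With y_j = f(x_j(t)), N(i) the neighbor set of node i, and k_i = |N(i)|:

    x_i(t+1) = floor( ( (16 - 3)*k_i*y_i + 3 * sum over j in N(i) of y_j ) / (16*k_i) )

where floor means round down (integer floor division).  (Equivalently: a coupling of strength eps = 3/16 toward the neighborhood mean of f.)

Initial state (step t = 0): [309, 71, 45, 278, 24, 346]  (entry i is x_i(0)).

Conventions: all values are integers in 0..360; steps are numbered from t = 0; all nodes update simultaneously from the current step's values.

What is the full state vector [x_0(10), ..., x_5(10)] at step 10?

Answer: [220, 57, 153, 160, 123, 209]

Derivation:
t=0: [309, 71, 45, 278, 24, 346]
t=1: [200, 204, 144, 128, 95, 286]
t=2: [140, 131, 271, 308, 268, 154]
t=3: [279, 300, 119, 205, 112, 247]
t=4: [132, 181, 318, 123, 302, 58]
t=5: [305, 191, 235, 326, 198, 189]
t=6: [184, 147, 45, 233, 131, 152]
t=7: [174, 261, 149, 61, 298, 249]
t=8: [187, 83, 246, 176, 169, 55]
t=9: [160, 230, 51, 186, 202, 165]
t=10: [220, 57, 153, 160, 123, 209]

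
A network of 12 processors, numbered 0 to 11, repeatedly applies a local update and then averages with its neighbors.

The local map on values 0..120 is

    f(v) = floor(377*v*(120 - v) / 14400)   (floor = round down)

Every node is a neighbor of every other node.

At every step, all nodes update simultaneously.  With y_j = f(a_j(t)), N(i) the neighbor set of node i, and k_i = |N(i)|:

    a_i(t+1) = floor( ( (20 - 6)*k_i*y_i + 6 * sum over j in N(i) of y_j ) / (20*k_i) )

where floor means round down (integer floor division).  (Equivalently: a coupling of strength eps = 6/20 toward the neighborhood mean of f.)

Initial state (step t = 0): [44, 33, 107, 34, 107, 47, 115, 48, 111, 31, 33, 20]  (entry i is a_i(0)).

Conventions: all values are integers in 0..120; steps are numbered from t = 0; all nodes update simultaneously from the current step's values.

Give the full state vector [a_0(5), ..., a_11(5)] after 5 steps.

Simulating step by step:
t=0: [44, 33, 107, 34, 107, 47, 115, 48, 111, 31, 33, 20]
t=1: [78, 70, 44, 71, 44, 79, 29, 80, 37, 68, 70, 54]
t=2: [85, 89, 86, 89, 86, 84, 74, 84, 81, 90, 89, 90]
t=3: [76, 73, 76, 73, 76, 78, 84, 78, 80, 72, 73, 72]
t=4: [86, 88, 86, 88, 86, 85, 81, 85, 84, 88, 88, 88]
t=5: [75, 73, 75, 73, 75, 76, 79, 76, 77, 73, 73, 73]

Answer: [75, 73, 75, 73, 75, 76, 79, 76, 77, 73, 73, 73]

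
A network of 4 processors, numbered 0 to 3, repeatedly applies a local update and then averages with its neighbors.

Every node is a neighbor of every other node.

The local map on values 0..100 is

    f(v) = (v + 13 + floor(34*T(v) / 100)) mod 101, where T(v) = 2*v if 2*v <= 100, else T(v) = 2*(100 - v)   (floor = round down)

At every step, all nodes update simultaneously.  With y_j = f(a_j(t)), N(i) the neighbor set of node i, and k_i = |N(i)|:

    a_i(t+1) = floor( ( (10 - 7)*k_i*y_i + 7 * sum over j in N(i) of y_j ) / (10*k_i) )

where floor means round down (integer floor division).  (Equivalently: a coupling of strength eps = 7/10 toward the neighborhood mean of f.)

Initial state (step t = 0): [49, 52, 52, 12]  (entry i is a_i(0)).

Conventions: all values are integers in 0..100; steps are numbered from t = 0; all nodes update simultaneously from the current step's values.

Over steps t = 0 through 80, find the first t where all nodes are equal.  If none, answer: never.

Simulating step by step:
t=0: [49, 52, 52, 12]  (not all equal)
t=1: [81, 81, 81, 77]  (not all equal)
t=2: [4, 4, 4, 4]  (all equal)

Answer: 2
Key observation: Synchronization is absorbing here: once all nodes are equal they stay equal, and step 2 is the first all-equal step.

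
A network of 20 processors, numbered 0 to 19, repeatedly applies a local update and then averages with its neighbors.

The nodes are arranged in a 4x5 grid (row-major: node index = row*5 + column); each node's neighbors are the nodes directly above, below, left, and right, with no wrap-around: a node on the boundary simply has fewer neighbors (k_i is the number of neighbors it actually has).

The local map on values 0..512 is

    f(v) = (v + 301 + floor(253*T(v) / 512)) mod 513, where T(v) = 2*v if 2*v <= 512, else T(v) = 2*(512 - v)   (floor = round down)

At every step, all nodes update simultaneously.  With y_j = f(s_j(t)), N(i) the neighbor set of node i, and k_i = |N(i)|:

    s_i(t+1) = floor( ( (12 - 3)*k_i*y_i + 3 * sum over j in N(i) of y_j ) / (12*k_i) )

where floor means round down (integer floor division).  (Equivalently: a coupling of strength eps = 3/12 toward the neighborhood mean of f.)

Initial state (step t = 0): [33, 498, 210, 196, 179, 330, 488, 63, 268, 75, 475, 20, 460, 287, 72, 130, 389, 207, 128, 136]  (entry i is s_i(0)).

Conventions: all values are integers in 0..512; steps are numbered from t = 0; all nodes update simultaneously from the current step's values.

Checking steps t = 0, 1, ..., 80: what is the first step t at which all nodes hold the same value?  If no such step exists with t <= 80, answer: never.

Answer: 8
Key observation: Synchronization is absorbing here: once all nodes are equal they stay equal, and step 8 is the first all-equal step.

Derivation:
t=0: [33, 498, 210, 196, 179, 330, 488, 63, 268, 75, 475, 20, 460, 287, 72, 130, 389, 207, 128, 136]  (not all equal)
t=1: [349, 296, 228, 186, 185, 303, 309, 388, 307, 411, 281, 329, 303, 290, 400, 109, 272, 202, 77, 104]  (not all equal)
t=2: [297, 292, 243, 175, 173, 297, 297, 294, 288, 286, 272, 297, 290, 306, 315, 77, 263, 229, 423, 474]  (not all equal)
t=3: [297, 294, 264, 159, 152, 297, 297, 295, 286, 283, 310, 297, 293, 297, 297, 414, 305, 256, 293, 298]  (not all equal)
t=4: [297, 297, 280, 135, 117, 297, 297, 297, 284, 279, 297, 297, 297, 297, 297, 297, 297, 297, 297, 297]  (not all equal)
t=5: [297, 297, 276, 93, 59, 297, 297, 297, 281, 273, 297, 297, 297, 297, 297, 297, 297, 297, 297, 297]  (not all equal)
t=6: [297, 297, 312, 448, 411, 297, 297, 297, 308, 307, 297, 297, 297, 297, 297, 297, 297, 297, 297, 297]  (not all equal)
t=7: [297, 297, 297, 298, 298, 297, 297, 297, 297, 297, 297, 297, 297, 297, 297, 297, 297, 297, 297, 297]  (not all equal)
t=8: [297, 297, 297, 297, 297, 297, 297, 297, 297, 297, 297, 297, 297, 297, 297, 297, 297, 297, 297, 297]  (all equal)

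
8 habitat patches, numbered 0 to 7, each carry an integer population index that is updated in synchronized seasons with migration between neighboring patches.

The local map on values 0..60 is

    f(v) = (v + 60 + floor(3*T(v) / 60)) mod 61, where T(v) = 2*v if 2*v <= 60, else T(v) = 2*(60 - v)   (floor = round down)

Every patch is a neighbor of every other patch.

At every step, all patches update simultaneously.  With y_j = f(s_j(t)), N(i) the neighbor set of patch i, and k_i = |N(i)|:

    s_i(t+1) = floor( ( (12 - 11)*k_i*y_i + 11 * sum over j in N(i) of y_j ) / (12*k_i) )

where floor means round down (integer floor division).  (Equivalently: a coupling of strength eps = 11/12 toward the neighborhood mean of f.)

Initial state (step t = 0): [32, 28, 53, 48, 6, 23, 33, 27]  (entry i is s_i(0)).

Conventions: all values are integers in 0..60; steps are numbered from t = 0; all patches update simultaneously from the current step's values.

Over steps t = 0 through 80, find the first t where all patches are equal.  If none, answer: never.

Simulating step by step:
t=0: [32, 28, 53, 48, 6, 23, 33, 27]  (not all equal)
t=1: [31, 31, 30, 30, 32, 31, 31, 31]  (not all equal)
t=2: [32, 32, 32, 32, 32, 32, 32, 32]  (all equal)

Answer: 2
Key observation: Synchronization is absorbing here: once all patches are equal they stay equal, and step 2 is the first all-equal step.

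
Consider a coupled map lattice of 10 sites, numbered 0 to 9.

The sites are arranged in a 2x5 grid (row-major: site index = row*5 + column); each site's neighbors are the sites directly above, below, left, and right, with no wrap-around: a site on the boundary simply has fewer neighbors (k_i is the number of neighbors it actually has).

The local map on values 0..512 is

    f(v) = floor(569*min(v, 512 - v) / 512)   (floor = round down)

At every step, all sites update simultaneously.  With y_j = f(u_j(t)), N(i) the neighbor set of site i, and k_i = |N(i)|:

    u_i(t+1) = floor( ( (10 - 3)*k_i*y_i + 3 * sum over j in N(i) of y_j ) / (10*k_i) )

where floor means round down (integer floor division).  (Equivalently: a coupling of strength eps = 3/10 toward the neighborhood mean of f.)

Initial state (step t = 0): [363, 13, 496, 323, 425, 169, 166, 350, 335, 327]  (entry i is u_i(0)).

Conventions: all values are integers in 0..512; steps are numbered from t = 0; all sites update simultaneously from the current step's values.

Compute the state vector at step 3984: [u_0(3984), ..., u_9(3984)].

Answer: [281, 281, 281, 282, 282, 281, 281, 281, 282, 282]
Key observation: The state at step 37, [256, 256, 255, 255, 255, 256, 256, 255, 255, 255], reappears at step 41: the system is in a cycle of period 4 from step 37 on.  Therefore the state at step 3984 equals the state at step 37 + ((3984 - 37) mod 4) = 40, which is [281, 281, 281, 282, 282, 281, 281, 281, 282, 282].

Derivation:
t=0: [363, 13, 496, 323, 425, 169, 166, 350, 335, 327]
t=1: [145, 46, 52, 177, 129, 183, 166, 165, 196, 187]
t=2: [150, 75, 82, 178, 160, 193, 172, 173, 210, 198]
t=3: [160, 102, 110, 188, 186, 203, 182, 185, 224, 215]
t=4: [174, 129, 138, 203, 211, 214, 195, 200, 238, 234]
t=5: [192, 156, 166, 222, 236, 227, 211, 218, 255, 256]
t=6: [212, 184, 194, 245, 262, 243, 230, 239, 275, 280]
t=7: [235, 213, 224, 265, 273, 262, 252, 258, 263, 260]
t=8: [259, 244, 252, 270, 268, 275, 275, 277, 276, 277]
t=9: [276, 272, 276, 268, 269, 265, 263, 263, 262, 262]
t=10: [264, 266, 264, 270, 271, 272, 274, 274, 276, 275]
t=11: [273, 272, 273, 268, 266, 267, 265, 264, 262, 263]
t=12: [266, 266, 266, 271, 273, 271, 273, 274, 276, 275]
t=13: [272, 272, 271, 266, 265, 267, 265, 264, 262, 263]
t=14: [266, 266, 268, 272, 274, 271, 273, 274, 276, 275]
t=15: [272, 272, 270, 265, 264, 267, 265, 264, 262, 263]
t=16: [266, 267, 269, 273, 275, 271, 273, 274, 276, 276]
t=17: [271, 271, 269, 265, 263, 267, 265, 264, 262, 262]
t=18: [267, 268, 270, 274, 275, 271, 273, 274, 276, 276]
t=19: [271, 270, 267, 264, 263, 267, 265, 264, 262, 262]
t=20: [267, 268, 272, 275, 276, 271, 273, 274, 276, 276]
t=21: [271, 270, 266, 263, 262, 267, 265, 264, 262, 262]
t=22: [267, 269, 273, 275, 276, 271, 273, 274, 276, 277]
t=23: [270, 269, 265, 263, 262, 267, 265, 264, 262, 261]
t=24: [268, 270, 273, 276, 277, 271, 273, 275, 276, 277]
t=25: [269, 267, 264, 262, 261, 267, 265, 263, 262, 261]
t=26: [270, 272, 275, 276, 277, 272, 273, 275, 277, 277]
t=27: [267, 265, 263, 261, 261, 266, 265, 263, 261, 261]
t=28: [272, 274, 276, 277, 278, 273, 274, 276, 277, 278]
t=29: [265, 264, 262, 261, 260, 265, 263, 262, 261, 260]
t=30: [274, 275, 276, 278, 279, 274, 275, 277, 278, 279]
t=31: [263, 263, 261, 260, 258, 263, 262, 261, 259, 258]
t=32: [276, 276, 278, 280, 281, 276, 276, 278, 280, 281]
t=33: [262, 261, 259, 257, 256, 262, 261, 259, 257, 256]
t=34: [277, 278, 280, 282, 283, 277, 278, 280, 282, 283]
t=35: [260, 259, 257, 255, 254, 260, 259, 257, 255, 254]
t=36: [280, 281, 282, 282, 282, 280, 281, 282, 282, 282]
t=37: [256, 256, 255, 255, 255, 256, 256, 255, 255, 255]
t=38: [284, 283, 283, 283, 283, 284, 283, 283, 283, 283]
t=39: [253, 253, 254, 254, 254, 253, 253, 254, 254, 254]
t=40: [281, 281, 281, 282, 282, 281, 281, 281, 282, 282]
t=41: [256, 256, 255, 255, 255, 256, 256, 255, 255, 255]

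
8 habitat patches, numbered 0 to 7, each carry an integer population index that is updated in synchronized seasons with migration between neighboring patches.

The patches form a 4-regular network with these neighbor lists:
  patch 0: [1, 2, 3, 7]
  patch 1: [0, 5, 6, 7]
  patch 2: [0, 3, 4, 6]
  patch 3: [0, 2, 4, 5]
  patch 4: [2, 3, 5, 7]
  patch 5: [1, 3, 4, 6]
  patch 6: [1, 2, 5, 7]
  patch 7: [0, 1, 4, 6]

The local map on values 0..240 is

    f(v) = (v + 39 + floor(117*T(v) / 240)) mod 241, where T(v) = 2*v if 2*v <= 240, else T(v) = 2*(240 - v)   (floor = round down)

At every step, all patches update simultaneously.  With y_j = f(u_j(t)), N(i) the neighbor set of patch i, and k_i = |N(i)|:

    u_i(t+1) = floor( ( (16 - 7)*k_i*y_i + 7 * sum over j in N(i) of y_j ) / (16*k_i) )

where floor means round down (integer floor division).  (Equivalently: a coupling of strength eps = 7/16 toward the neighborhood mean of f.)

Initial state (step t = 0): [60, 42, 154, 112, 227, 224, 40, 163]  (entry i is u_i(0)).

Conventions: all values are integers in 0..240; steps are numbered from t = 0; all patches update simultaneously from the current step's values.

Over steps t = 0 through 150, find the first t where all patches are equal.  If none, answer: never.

Simulating step by step:
t=0: [60, 42, 154, 112, 227, 224, 40, 163]  (not all equal)
t=1: [111, 106, 55, 39, 34, 53, 91, 67]  (not all equal)
t=2: [57, 63, 132, 110, 122, 129, 173, 134]  (not all equal)
t=3: [112, 119, 45, 36, 32, 46, 49, 61]  (not all equal)
t=4: [57, 66, 111, 103, 114, 114, 124, 121]  (not all equal)
t=5: [109, 121, 32, 23, 21, 37, 46, 61]  (not all equal)
t=6: [48, 64, 90, 80, 94, 98, 117, 117]  (not all equal)
t=7: [141, 139, 185, 198, 199, 197, 86, 76]  (not all equal)
t=8: [52, 70, 54, 35, 52, 54, 149, 140]  (not all equal)
t=9: [130, 138, 128, 123, 126, 131, 74, 73]  (not all equal)
t=10: [51, 67, 51, 35, 51, 51, 135, 134]  (not all equal)
t=11: [127, 134, 124, 121, 124, 127, 72, 72]  (not all equal)
t=12: [50, 66, 50, 35, 50, 50, 133, 133]  (not all equal)
t=13: [126, 132, 122, 120, 122, 126, 71, 71]  (not all equal)
t=14: [50, 66, 50, 35, 50, 50, 131, 131]  (not all equal)
t=15: [126, 132, 122, 120, 122, 126, 71, 71]  (not all equal)

Answer: never
Key observation: The state at step 13 reappears at step 15 — the system is in a cycle of period 2 from step 13 on.  No step 0..15 is synchronized, and the cycle repeats forever, so no step up to 150 (or ever) has all patches equal.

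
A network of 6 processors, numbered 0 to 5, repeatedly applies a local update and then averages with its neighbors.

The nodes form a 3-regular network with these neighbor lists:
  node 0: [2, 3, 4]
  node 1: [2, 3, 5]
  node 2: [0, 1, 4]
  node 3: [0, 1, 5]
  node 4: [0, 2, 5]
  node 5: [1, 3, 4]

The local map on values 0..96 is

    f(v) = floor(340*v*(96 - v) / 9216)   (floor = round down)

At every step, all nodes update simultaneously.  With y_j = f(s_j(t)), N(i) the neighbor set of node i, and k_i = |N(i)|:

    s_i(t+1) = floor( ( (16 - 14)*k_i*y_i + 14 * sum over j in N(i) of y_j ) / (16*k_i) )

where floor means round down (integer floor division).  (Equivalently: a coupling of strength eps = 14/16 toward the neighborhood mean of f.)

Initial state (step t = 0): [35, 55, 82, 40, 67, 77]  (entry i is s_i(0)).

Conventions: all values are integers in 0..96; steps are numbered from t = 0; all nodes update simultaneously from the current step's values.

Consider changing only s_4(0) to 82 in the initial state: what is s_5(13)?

Answer: s_5(13) = 47
Key observation: This trace re-runs the system from the modified initial state.

Derivation:
t=0: [35, 55, 82, 40, 82, 77]
t=1: [58, 62, 64, 72, 55, 67]
t=2: [74, 70, 79, 74, 76, 73]
t=3: [55, 57, 59, 62, 56, 61]
t=4: [80, 78, 82, 80, 80, 80]
t=5: [45, 46, 47, 48, 45, 48]
t=6: [84, 84, 84, 84, 84, 84]
t=7: [37, 37, 37, 37, 37, 37]
t=8: [80, 80, 80, 80, 80, 80]
t=9: [47, 47, 47, 47, 47, 47]
t=10: [84, 84, 84, 84, 84, 84]
t=11: [37, 37, 37, 37, 37, 37]
t=12: [80, 80, 80, 80, 80, 80]
t=13: [47, 47, 47, 47, 47, 47]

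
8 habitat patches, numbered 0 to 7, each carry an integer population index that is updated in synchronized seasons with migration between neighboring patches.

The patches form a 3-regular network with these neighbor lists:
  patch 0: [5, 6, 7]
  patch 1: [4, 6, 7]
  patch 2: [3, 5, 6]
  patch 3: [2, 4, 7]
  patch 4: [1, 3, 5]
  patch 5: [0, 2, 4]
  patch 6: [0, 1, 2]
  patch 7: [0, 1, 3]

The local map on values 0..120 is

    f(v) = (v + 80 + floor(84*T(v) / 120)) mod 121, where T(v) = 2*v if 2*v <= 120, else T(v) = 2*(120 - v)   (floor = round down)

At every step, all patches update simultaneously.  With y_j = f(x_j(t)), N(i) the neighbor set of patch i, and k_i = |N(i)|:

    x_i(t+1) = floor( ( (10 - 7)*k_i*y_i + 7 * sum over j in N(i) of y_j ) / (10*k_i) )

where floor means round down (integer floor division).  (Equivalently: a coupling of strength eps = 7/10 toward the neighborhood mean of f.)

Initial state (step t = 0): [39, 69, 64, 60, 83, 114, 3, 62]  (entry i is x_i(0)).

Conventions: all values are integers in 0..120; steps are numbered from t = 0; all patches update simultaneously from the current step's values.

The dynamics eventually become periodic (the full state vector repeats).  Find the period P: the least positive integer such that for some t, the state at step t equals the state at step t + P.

Simulating step by step:
t=0: [39, 69, 64, 60, 83, 114, 3, 62]
t=1: [78, 95, 93, 99, 93, 81, 84, 89]
t=2: [93, 90, 90, 88, 89, 91, 91, 90]
t=3: [89, 90, 90, 91, 90, 90, 90, 90]
t=4: [91, 91, 90, 90, 90, 91, 91, 90]
t=5: [90, 90, 90, 91, 90, 90, 90, 90]
t=6: [91, 91, 90, 90, 90, 91, 91, 90]

Answer: 2
Key observation: The state at step 4, [91, 91, 90, 90, 90, 91, 91, 90], reappears at step 6 — and no state repeats earlier — so the cycle the system enters has period 2.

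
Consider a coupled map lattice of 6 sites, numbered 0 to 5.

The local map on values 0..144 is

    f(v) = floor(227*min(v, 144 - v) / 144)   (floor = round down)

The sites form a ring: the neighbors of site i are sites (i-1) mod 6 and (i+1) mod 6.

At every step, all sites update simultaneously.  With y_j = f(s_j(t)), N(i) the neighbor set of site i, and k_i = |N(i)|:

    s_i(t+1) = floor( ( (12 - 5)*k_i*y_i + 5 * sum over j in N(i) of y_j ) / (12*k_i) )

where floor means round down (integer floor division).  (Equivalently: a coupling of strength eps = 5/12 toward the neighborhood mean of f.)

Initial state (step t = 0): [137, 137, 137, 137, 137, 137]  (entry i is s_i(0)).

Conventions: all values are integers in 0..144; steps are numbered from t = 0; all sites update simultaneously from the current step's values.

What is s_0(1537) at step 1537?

Answer: s_0(1537) = 88
Key observation: The state at step 15, [88, 88, 88, 88, 88, 88], reappears at step 16: the system is in a cycle of period 1 from step 15 on.  Therefore the state at step 1537 equals the state at step 15 + ((1537 - 15) mod 1) = 15, which is [88, 88, 88, 88, 88, 88].

Derivation:
t=0: [137, 137, 137, 137, 137, 137]
t=1: [11, 11, 11, 11, 11, 11]
t=2: [17, 17, 17, 17, 17, 17]
t=3: [26, 26, 26, 26, 26, 26]
t=4: [40, 40, 40, 40, 40, 40]
t=5: [63, 63, 63, 63, 63, 63]
t=6: [99, 99, 99, 99, 99, 99]
t=7: [70, 70, 70, 70, 70, 70]
t=8: [110, 110, 110, 110, 110, 110]
t=9: [53, 53, 53, 53, 53, 53]
t=10: [83, 83, 83, 83, 83, 83]
t=11: [96, 96, 96, 96, 96, 96]
t=12: [75, 75, 75, 75, 75, 75]
t=13: [108, 108, 108, 108, 108, 108]
t=14: [56, 56, 56, 56, 56, 56]
t=15: [88, 88, 88, 88, 88, 88]
t=16: [88, 88, 88, 88, 88, 88]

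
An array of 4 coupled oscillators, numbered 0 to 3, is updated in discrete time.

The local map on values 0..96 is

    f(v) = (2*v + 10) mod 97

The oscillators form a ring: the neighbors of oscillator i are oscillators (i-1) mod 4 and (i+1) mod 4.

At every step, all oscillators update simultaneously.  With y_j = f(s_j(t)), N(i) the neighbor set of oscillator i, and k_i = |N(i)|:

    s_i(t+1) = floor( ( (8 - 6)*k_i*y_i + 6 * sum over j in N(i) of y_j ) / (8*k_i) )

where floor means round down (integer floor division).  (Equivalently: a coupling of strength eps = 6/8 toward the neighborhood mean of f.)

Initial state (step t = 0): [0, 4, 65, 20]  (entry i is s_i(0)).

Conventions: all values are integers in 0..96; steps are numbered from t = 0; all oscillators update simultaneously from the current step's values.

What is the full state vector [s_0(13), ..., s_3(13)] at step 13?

Answer: [69, 65, 70, 66]

Derivation:
t=0: [0, 4, 65, 20]
t=1: [28, 24, 36, 32]
t=2: [66, 70, 70, 74]
t=3: [54, 50, 56, 52]
t=4: [16, 20, 17, 21]
t=5: [48, 44, 49, 45]
t=6: [3, 7, 4, 8]
t=7: [22, 18, 23, 19]
t=8: [48, 52, 49, 53]
t=9: [15, 11, 16, 12]
t=10: [34, 38, 35, 39]
t=11: [84, 80, 85, 81]
t=12: [75, 79, 76, 80]
t=13: [69, 65, 70, 66]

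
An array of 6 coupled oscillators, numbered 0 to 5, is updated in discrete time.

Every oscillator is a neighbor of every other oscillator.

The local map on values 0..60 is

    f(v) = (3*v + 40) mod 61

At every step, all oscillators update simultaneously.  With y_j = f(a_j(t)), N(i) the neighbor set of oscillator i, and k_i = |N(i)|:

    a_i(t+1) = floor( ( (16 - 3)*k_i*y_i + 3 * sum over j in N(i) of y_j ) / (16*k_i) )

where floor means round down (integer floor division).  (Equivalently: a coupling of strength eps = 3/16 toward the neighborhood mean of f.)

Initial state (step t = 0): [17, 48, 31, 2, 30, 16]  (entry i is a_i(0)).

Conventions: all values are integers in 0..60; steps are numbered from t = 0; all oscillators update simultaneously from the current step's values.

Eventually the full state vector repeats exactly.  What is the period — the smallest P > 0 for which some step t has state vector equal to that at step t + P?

Simulating step by step:
t=0: [17, 48, 31, 2, 30, 16]
t=1: [27, 5, 13, 40, 10, 25]
t=2: [55, 51, 22, 38, 15, 50]
t=3: [22, 13, 40, 30, 23, 10]
t=4: [41, 20, 35, 12, 43, 13]
t=5: [38, 37, 24, 18, 43, 20]
t=6: [33, 31, 48, 34, 45, 38]
t=7: [18, 13, 5, 20, 46, 29]
t=8: [33, 21, 50, 37, 51, 11]
t=9: [17, 36, 9, 26, 12, 13]
t=10: [28, 25, 10, 49, 17, 19]
t=11: [6, 46, 12, 8, 28, 32]
t=12: [50, 48, 17, 7, 7, 16]
t=13: [7, 3, 25, 2, 2, 23]
t=14: [9, 47, 50, 44, 44, 46]
t=15: [13, 54, 13, 47, 47, 51]
t=16: [20, 21, 20, 52, 52, 14]
t=17: [36, 38, 36, 16, 16, 22]
t=18: [27, 31, 27, 27, 27, 41]
t=19: [57, 19, 57, 57, 57, 42]
t=20: [28, 35, 28, 28, 28, 41]
t=21: [4, 20, 4, 4, 4, 34]
t=22: [50, 40, 50, 50, 50, 25]
t=23: [9, 33, 9, 9, 9, 46]
t=24: [8, 16, 8, 8, 8, 47]
t=25: [6, 24, 6, 6, 6, 49]
t=26: [55, 50, 55, 55, 55, 13]
t=27: [21, 9, 21, 21, 21, 18]
t=28: [40, 12, 40, 40, 40, 33]
t=29: [36, 18, 36, 36, 36, 20]
t=30: [26, 32, 26, 26, 26, 36]
t=31: [54, 20, 54, 54, 54, 30]
t=32: [19, 34, 19, 19, 19, 10]
t=33: [34, 21, 34, 34, 34, 13]
t=34: [20, 37, 20, 20, 20, 19]
t=35: [38, 30, 38, 38, 38, 36]
t=36: [30, 12, 30, 30, 30, 26]
t=37: [10, 15, 10, 10, 10, 48]
t=38: [9, 20, 9, 9, 9, 3]
t=39: [8, 34, 8, 8, 8, 42]
t=40: [5, 18, 5, 5, 5, 36]
t=41: [53, 36, 53, 53, 53, 30]
t=42: [16, 23, 16, 16, 16, 9]
t=43: [27, 43, 27, 27, 27, 10]
t=44: [57, 47, 57, 57, 57, 18]
t=45: [29, 53, 29, 29, 29, 33]
t=46: [5, 14, 5, 5, 5, 15]
t=47: [52, 26, 52, 52, 52, 28]
t=48: [14, 48, 14, 14, 14, 5]
t=49: [21, 6, 21, 21, 21, 47]
t=50: [43, 55, 43, 43, 43, 56]
t=51: [45, 25, 45, 45, 45, 28]
t=52: [51, 51, 51, 51, 51, 11]
t=53: [10, 10, 10, 10, 10, 11]
t=54: [9, 9, 9, 9, 9, 11]
t=55: [6, 6, 6, 6, 6, 10]
t=56: [56, 56, 56, 56, 56, 18]
t=57: [25, 25, 25, 25, 25, 31]
t=58: [52, 52, 52, 52, 52, 19]
t=59: [13, 13, 13, 13, 13, 31]
t=60: [17, 17, 17, 17, 17, 12]
t=61: [29, 29, 29, 29, 29, 17]
t=62: [5, 5, 5, 5, 5, 25]
t=63: [54, 54, 54, 54, 54, 54]
t=64: [19, 19, 19, 19, 19, 19]
t=65: [36, 36, 36, 36, 36, 36]
t=66: [26, 26, 26, 26, 26, 26]
t=67: [57, 57, 57, 57, 57, 57]
t=68: [28, 28, 28, 28, 28, 28]
t=69: [2, 2, 2, 2, 2, 2]
t=70: [46, 46, 46, 46, 46, 46]
t=71: [56, 56, 56, 56, 56, 56]
t=72: [25, 25, 25, 25, 25, 25]
t=73: [54, 54, 54, 54, 54, 54]

Answer: 10
Key observation: The state at step 63, [54, 54, 54, 54, 54, 54], reappears at step 73 — and no state repeats earlier — so the cycle the system enters has period 10.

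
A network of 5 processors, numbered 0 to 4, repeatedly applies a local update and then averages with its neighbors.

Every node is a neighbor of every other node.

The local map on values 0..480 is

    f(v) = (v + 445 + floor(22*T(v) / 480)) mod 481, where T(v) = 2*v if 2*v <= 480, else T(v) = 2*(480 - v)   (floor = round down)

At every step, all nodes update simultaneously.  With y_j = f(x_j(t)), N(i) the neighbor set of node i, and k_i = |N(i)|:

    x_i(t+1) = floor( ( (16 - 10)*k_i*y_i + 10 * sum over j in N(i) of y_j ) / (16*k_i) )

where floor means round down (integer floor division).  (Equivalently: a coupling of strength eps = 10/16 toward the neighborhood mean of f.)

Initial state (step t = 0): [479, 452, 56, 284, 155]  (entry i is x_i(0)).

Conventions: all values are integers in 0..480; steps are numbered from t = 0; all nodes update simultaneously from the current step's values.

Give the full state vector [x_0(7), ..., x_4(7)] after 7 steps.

Answer: [148, 148, 148, 148, 148]

Derivation:
t=0: [479, 452, 56, 284, 155]
t=1: [297, 292, 206, 258, 229]
t=2: [247, 246, 227, 239, 233]
t=3: [225, 224, 220, 223, 222]
t=4: [207, 207, 206, 206, 206]
t=5: [188, 188, 188, 188, 188]
t=6: [169, 169, 169, 169, 169]
t=7: [148, 148, 148, 148, 148]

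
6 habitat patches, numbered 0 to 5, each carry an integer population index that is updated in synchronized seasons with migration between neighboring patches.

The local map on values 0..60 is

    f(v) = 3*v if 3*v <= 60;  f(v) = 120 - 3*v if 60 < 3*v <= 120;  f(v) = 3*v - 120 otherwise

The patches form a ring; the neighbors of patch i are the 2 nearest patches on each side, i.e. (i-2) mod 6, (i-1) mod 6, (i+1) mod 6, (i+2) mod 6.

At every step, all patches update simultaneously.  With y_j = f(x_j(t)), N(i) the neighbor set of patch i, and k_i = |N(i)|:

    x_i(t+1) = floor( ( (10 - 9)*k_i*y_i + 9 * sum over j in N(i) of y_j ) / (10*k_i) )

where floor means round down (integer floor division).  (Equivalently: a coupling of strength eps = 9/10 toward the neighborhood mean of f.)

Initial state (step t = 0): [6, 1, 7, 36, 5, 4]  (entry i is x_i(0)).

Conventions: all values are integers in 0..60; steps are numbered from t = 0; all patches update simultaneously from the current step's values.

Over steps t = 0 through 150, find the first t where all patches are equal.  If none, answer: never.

Simulating step by step:
t=0: [6, 1, 7, 36, 5, 4]  (not all equal)
t=1: [13, 14, 12, 12, 15, 12]  (not all equal)
t=2: [39, 37, 40, 39, 37, 40]  (not all equal)
t=3: [4, 2, 5, 4, 2, 5]  (not all equal)
t=4: [10, 12, 9, 10, 12, 9]  (not all equal)
t=5: [31, 29, 32, 31, 29, 32]  (not all equal)
t=6: [28, 26, 29, 28, 26, 29]  (not all equal)
t=7: [37, 35, 38, 37, 35, 38]  (not all equal)
t=8: [10, 8, 11, 10, 8, 11]  (not all equal)
t=9: [28, 30, 27, 28, 30, 27]  (not all equal)
t=10: [34, 36, 33, 34, 36, 33]  (not all equal)
t=11: [16, 18, 15, 16, 18, 15]  (not all equal)
t=12: [49, 47, 50, 49, 47, 50]  (not all equal)
t=13: [25, 27, 24, 25, 27, 24]  (not all equal)
t=14: [43, 45, 42, 43, 45, 42]  (not all equal)
t=15: [10, 8, 11, 10, 8, 11]  (not all equal)

Answer: never
Key observation: The state at step 8 reappears at step 15 — the system is in a cycle of period 7 from step 8 on.  No step 0..15 is synchronized, and the cycle repeats forever, so no step up to 150 (or ever) has all patches equal.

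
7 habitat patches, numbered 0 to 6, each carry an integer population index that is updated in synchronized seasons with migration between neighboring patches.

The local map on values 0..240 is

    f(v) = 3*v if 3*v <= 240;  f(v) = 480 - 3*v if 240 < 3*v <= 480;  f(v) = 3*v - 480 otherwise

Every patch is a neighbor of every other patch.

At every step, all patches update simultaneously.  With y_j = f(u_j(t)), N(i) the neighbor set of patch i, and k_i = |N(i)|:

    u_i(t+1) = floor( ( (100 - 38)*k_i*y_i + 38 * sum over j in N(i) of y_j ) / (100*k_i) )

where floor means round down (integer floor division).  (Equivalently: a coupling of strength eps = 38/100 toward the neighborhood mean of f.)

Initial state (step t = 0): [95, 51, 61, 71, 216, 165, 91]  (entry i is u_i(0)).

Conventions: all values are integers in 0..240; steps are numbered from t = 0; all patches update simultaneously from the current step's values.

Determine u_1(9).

Answer: u_1(9) = 204

Derivation:
t=0: [95, 51, 61, 71, 216, 165, 91]
t=1: [180, 156, 173, 190, 165, 80, 187]
t=2: [67, 40, 55, 84, 42, 167, 79]
t=3: [181, 136, 161, 196, 139, 81, 201]
t=4: [77, 82, 44, 102, 77, 174, 110]
t=5: [204, 205, 149, 172, 204, 99, 159]
t=6: [114, 116, 59, 61, 114, 143, 43]
t=7: [136, 133, 158, 161, 136, 88, 131]
t=8: [74, 79, 37, 35, 74, 154, 82]
t=9: [196, 204, 134, 131, 196, 82, 203]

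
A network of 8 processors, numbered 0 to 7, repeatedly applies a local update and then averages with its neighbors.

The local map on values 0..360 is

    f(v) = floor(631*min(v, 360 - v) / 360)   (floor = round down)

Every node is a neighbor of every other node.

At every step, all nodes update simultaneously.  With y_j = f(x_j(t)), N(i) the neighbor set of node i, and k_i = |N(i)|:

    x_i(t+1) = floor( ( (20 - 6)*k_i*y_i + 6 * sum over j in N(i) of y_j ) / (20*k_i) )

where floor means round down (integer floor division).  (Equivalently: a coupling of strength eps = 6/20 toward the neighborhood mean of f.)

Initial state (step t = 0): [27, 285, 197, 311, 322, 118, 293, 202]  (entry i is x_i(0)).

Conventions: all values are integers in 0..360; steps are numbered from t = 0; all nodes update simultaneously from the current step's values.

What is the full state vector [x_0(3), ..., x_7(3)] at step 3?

Answer: [277, 235, 257, 276, 292, 188, 249, 249]

Derivation:
t=0: [27, 285, 197, 311, 322, 118, 293, 202]
t=1: [82, 138, 239, 107, 95, 187, 128, 233]
t=2: [166, 231, 212, 195, 181, 271, 219, 218]
t=3: [277, 235, 257, 276, 292, 188, 249, 249]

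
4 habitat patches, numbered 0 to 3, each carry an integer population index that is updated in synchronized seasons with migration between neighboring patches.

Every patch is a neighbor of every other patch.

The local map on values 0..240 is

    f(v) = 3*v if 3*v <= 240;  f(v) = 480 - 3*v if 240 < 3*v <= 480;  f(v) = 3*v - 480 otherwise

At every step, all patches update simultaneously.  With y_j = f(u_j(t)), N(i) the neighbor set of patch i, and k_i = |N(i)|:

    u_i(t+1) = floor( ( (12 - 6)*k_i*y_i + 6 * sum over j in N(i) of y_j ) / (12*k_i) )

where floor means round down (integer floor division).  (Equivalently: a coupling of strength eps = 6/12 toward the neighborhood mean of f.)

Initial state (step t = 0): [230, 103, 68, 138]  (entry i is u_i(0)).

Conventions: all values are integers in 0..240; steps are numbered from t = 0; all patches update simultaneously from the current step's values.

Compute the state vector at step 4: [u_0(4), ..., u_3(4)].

Answer: [25, 38, 27, 25]

Derivation:
t=0: [230, 103, 68, 138]
t=1: [178, 165, 176, 130]
t=2: [52, 39, 50, 64]
t=3: [154, 141, 152, 166]
t=4: [25, 38, 27, 25]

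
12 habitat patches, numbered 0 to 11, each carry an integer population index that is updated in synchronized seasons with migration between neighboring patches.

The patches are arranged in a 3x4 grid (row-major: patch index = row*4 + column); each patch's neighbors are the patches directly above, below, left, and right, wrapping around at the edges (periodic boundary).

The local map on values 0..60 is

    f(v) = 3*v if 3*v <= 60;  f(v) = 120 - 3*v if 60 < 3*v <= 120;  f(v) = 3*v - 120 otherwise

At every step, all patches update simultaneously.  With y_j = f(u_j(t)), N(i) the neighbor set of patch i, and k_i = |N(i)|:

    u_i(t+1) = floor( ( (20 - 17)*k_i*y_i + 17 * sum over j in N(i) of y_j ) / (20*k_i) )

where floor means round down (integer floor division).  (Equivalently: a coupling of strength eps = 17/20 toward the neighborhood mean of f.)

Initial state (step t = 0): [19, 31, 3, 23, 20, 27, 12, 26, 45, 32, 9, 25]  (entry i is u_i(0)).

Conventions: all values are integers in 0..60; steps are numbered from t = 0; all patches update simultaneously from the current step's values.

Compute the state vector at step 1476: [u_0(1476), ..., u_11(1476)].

Simulating step by step:
t=0: [19, 31, 3, 23, 20, 27, 12, 26, 45, 32, 9, 25]
t=1: [41, 31, 31, 40, 41, 37, 30, 47, 41, 26, 28, 35]
t=2: [7, 21, 23, 14, 8, 23, 24, 13, 13, 22, 29, 15]
t=3: [37, 46, 45, 39, 35, 46, 44, 39, 36, 46, 47, 39]
t=4: [11, 15, 13, 6, 11, 16, 13, 7, 11, 17, 13, 8]
t=5: [32, 43, 35, 27, 33, 42, 37, 27, 34, 42, 38, 27]
t=6: [22, 12, 15, 30, 21, 10, 15, 28, 21, 9, 15, 27]
t=7: [46, 38, 39, 41, 46, 39, 39, 41, 46, 39, 39, 41]
t=8: [12, 6, 3, 6, 11, 6, 3, 6, 11, 6, 3, 6]
t=9: [27, 19, 12, 19, 27, 19, 12, 19, 27, 19, 12, 19]
t=10: [46, 48, 44, 48, 46, 48, 44, 48, 46, 48, 44, 48]
t=11: [20, 20, 17, 20, 20, 20, 17, 20, 20, 20, 17, 20]
t=12: [60, 58, 54, 58, 60, 58, 54, 58, 60, 58, 54, 58]
t=13: [57, 52, 47, 52, 57, 52, 47, 52, 57, 52, 47, 52]
t=14: [44, 36, 27, 36, 44, 36, 27, 36, 44, 36, 27, 36]
t=15: [12, 17, 27, 17, 12, 17, 27, 17, 12, 17, 27, 17]
t=16: [42, 45, 44, 45, 42, 45, 44, 45, 42, 45, 44, 45]
t=17: [9, 12, 13, 12, 9, 12, 13, 12, 9, 12, 13, 12]
t=18: [30, 34, 37, 34, 30, 34, 37, 34, 30, 34, 37, 34]
t=19: [24, 18, 12, 18, 24, 18, 12, 18, 24, 18, 12, 18]
t=20: [50, 48, 43, 48, 50, 48, 43, 48, 50, 48, 43, 48]
t=21: [27, 22, 15, 22, 27, 22, 15, 22, 27, 22, 15, 22]
t=22: [45, 48, 48, 48, 45, 48, 48, 48, 45, 48, 48, 48]
t=23: [18, 22, 24, 22, 18, 22, 24, 22, 18, 22, 24, 22]
t=24: [54, 52, 50, 52, 54, 52, 50, 52, 54, 52, 50, 52]
t=25: [39, 36, 32, 36, 39, 36, 32, 36, 39, 36, 32, 36]
t=26: [6, 12, 18, 12, 6, 12, 18, 12, 6, 12, 18, 12]
t=27: [25, 36, 46, 36, 25, 36, 46, 36, 25, 36, 46, 36]
t=28: [30, 20, 15, 20, 30, 20, 15, 20, 30, 20, 15, 20]
t=29: [42, 50, 51, 50, 42, 50, 51, 50, 42, 50, 51, 50]
t=30: [16, 25, 31, 25, 16, 25, 31, 25, 16, 25, 31, 25]
t=31: [46, 41, 34, 41, 46, 41, 34, 41, 46, 41, 34, 41]
t=32: [11, 9, 11, 9, 11, 9, 11, 9, 11, 9, 11, 9]
t=33: [30, 29, 30, 29, 30, 29, 30, 29, 30, 29, 30, 29]
t=34: [31, 31, 31, 31, 31, 31, 31, 31, 31, 31, 31, 31]
t=35: [27, 27, 27, 27, 27, 27, 27, 27, 27, 27, 27, 27]
t=36: [39, 39, 39, 39, 39, 39, 39, 39, 39, 39, 39, 39]
t=37: [3, 3, 3, 3, 3, 3, 3, 3, 3, 3, 3, 3]
t=38: [9, 9, 9, 9, 9, 9, 9, 9, 9, 9, 9, 9]
t=39: [27, 27, 27, 27, 27, 27, 27, 27, 27, 27, 27, 27]

Answer: [39, 39, 39, 39, 39, 39, 39, 39, 39, 39, 39, 39]
Key observation: The state at step 35, [27, 27, 27, 27, 27, 27, 27, 27, 27, 27, 27, 27], reappears at step 39: the system is in a cycle of period 4 from step 35 on.  Therefore the state at step 1476 equals the state at step 35 + ((1476 - 35) mod 4) = 36, which is [39, 39, 39, 39, 39, 39, 39, 39, 39, 39, 39, 39].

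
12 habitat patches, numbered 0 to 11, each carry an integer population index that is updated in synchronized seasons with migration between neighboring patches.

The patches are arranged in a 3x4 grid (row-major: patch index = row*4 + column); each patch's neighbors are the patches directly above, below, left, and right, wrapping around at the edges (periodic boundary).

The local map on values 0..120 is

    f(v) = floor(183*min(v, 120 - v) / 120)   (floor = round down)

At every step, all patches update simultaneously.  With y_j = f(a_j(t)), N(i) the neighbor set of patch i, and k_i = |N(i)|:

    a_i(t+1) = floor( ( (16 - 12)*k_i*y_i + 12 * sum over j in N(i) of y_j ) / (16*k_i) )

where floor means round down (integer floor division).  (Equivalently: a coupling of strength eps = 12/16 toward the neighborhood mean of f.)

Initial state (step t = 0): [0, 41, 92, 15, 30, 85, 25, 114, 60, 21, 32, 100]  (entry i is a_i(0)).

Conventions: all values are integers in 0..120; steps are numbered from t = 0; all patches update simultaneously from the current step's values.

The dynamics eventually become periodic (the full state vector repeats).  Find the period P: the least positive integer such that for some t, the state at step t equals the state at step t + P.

Simulating step by step:
t=0: [0, 41, 92, 15, 30, 85, 25, 114, 60, 21, 32, 100]
t=1: [41, 39, 42, 20, 39, 46, 38, 27, 42, 55, 38, 39]
t=2: [55, 67, 54, 49, 59, 65, 57, 48, 65, 67, 63, 50]
t=3: [81, 81, 81, 77, 82, 83, 82, 79, 82, 82, 82, 78]
t=4: [59, 58, 59, 62, 58, 57, 58, 61, 58, 57, 58, 61]
t=5: [88, 87, 88, 88, 88, 87, 88, 88, 88, 87, 88, 88]
t=6: [48, 49, 48, 48, 48, 49, 48, 48, 48, 49, 48, 48]
t=7: [73, 73, 73, 73, 73, 73, 73, 73, 73, 73, 73, 73]
t=8: [71, 71, 71, 71, 71, 71, 71, 71, 71, 71, 71, 71]
t=9: [74, 74, 74, 74, 74, 74, 74, 74, 74, 74, 74, 74]
t=10: [70, 70, 70, 70, 70, 70, 70, 70, 70, 70, 70, 70]
t=11: [76, 76, 76, 76, 76, 76, 76, 76, 76, 76, 76, 76]
t=12: [67, 67, 67, 67, 67, 67, 67, 67, 67, 67, 67, 67]
t=13: [80, 80, 80, 80, 80, 80, 80, 80, 80, 80, 80, 80]
t=14: [61, 61, 61, 61, 61, 61, 61, 61, 61, 61, 61, 61]
t=15: [89, 89, 89, 89, 89, 89, 89, 89, 89, 89, 89, 89]
t=16: [47, 47, 47, 47, 47, 47, 47, 47, 47, 47, 47, 47]
t=17: [71, 71, 71, 71, 71, 71, 71, 71, 71, 71, 71, 71]

Answer: 9
Key observation: The state at step 8, [71, 71, 71, 71, 71, 71, 71, 71, 71, 71, 71, 71], reappears at step 17 — and no state repeats earlier — so the cycle the system enters has period 9.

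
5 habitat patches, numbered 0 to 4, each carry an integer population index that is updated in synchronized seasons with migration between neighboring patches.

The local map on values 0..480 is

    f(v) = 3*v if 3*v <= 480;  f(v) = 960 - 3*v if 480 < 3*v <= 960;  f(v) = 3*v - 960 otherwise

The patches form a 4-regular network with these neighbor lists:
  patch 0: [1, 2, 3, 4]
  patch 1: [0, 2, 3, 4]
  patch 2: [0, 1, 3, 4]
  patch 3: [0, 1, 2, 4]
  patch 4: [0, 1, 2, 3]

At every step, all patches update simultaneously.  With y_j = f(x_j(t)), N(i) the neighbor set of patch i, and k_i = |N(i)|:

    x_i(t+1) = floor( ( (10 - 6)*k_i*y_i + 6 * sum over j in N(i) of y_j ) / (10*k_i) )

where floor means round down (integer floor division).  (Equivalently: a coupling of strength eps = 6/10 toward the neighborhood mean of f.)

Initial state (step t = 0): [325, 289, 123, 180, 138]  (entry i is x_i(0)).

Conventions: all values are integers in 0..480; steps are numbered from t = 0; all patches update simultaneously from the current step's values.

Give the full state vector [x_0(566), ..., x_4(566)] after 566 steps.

Answer: [412, 412, 413, 413, 413]
Key observation: The state at step 17, [379, 379, 378, 378, 378], reappears at step 29: the system is in a cycle of period 12 from step 17 on.  Therefore the state at step 566 equals the state at step 17 + ((566 - 17) mod 12) = 26, which is [412, 412, 413, 413, 413].

Derivation:
t=0: [325, 289, 123, 180, 138]
t=1: [200, 219, 288, 301, 300]
t=2: [221, 207, 155, 145, 146]
t=3: [370, 380, 412, 404, 405]
t=4: [204, 211, 235, 229, 230]
t=5: [307, 302, 284, 289, 288]
t=6: [68, 72, 85, 81, 82]
t=7: [225, 228, 238, 235, 236]
t=8: [268, 266, 258, 260, 260]
t=9: [168, 170, 176, 174, 174]
t=10: [446, 444, 440, 441, 441]
t=11: [369, 368, 365, 366, 366]
t=12: [142, 141, 139, 139, 139]
t=13: [421, 420, 419, 419, 419]
t=14: [299, 299, 298, 298, 298]
t=15: [64, 64, 65, 65, 65]
t=16: [193, 193, 194, 194, 194]
t=17: [379, 379, 378, 378, 378]
t=18: [175, 175, 174, 174, 174]
t=19: [436, 436, 437, 437, 437]
t=20: [349, 349, 350, 350, 350]
t=21: [88, 88, 89, 89, 89]
t=22: [265, 265, 266, 266, 266]
t=23: [163, 163, 162, 162, 162]
t=24: [472, 472, 473, 473, 473]
t=25: [457, 457, 458, 458, 458]
t=26: [412, 412, 413, 413, 413]
t=27: [277, 277, 278, 278, 278]
t=28: [127, 127, 126, 126, 126]
t=29: [379, 379, 378, 378, 378]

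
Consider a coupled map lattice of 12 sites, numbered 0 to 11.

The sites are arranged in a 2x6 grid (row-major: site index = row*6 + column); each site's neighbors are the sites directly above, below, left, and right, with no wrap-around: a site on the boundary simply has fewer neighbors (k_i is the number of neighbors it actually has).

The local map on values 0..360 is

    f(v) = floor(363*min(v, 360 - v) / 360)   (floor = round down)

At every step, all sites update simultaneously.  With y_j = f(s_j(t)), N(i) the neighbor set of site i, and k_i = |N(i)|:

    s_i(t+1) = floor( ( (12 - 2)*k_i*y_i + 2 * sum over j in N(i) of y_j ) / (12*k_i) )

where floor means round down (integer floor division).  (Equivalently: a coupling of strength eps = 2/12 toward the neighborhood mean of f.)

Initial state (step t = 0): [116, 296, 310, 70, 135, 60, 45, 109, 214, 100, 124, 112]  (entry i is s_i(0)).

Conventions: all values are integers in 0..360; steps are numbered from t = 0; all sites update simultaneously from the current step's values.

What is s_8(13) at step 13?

Simulating step by step:
t=0: [116, 296, 310, 70, 135, 60, 45, 109, 214, 100, 124, 112]
t=1: [105, 68, 57, 74, 127, 70, 56, 105, 136, 102, 123, 108]
t=2: [97, 71, 63, 77, 121, 78, 64, 102, 128, 103, 122, 106]
t=3: [92, 73, 67, 80, 117, 84, 69, 99, 122, 104, 120, 105]
t=4: [88, 75, 71, 82, 113, 88, 73, 97, 117, 104, 118, 104]
t=5: [85, 76, 74, 84, 110, 91, 76, 95, 112, 104, 116, 103]
t=6: [83, 77, 76, 86, 107, 93, 78, 93, 108, 104, 114, 103]
t=7: [82, 78, 78, 87, 105, 95, 79, 92, 105, 103, 112, 103]
t=8: [81, 79, 80, 88, 103, 96, 80, 91, 102, 102, 110, 103]
t=9: [80, 79, 81, 89, 102, 97, 81, 90, 100, 101, 108, 103]
t=10: [80, 79, 82, 89, 101, 97, 81, 89, 98, 100, 107, 102]
t=11: [80, 79, 83, 89, 100, 97, 81, 88, 96, 99, 106, 102]
t=12: [80, 79, 83, 89, 99, 97, 81, 87, 95, 98, 105, 101]
t=13: [80, 79, 83, 89, 98, 97, 81, 86, 94, 97, 104, 101]

Answer: s_8(13) = 94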